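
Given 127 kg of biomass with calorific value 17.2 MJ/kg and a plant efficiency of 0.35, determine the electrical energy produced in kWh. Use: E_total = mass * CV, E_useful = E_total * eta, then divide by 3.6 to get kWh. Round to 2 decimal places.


Total energy = mass * CV = 127 * 17.2 = 2184.4 MJ
Useful energy = total * eta = 2184.4 * 0.35 = 764.54 MJ
Convert to kWh: 764.54 / 3.6
Useful energy = 212.37 kWh

212.37


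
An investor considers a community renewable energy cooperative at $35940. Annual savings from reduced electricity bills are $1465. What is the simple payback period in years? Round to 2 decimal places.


Simple payback period = initial cost / annual savings
Payback = 35940 / 1465
Payback = 24.53 years

24.53


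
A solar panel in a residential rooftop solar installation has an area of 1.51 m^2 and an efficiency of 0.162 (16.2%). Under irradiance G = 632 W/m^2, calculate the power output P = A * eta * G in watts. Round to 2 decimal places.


Use the solar power formula P = A * eta * G.
Given: A = 1.51 m^2, eta = 0.162, G = 632 W/m^2
P = 1.51 * 0.162 * 632
P = 154.60 W

154.60


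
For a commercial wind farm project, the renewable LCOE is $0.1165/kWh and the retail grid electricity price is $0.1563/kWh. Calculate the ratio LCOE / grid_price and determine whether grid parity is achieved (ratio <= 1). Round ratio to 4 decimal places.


Compare LCOE to grid price:
  LCOE = $0.1165/kWh, Grid price = $0.1563/kWh
  Ratio = LCOE / grid_price = 0.1165 / 0.1563 = 0.7454
  Grid parity achieved (ratio <= 1)? yes

0.7454


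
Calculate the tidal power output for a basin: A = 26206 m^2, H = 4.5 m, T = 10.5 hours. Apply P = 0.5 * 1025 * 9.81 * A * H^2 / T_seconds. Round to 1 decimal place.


Convert period to seconds: T = 10.5 * 3600 = 37800.0 s
H^2 = 4.5^2 = 20.25
P = 0.5 * rho * g * A * H^2 / T
P = 0.5 * 1025 * 9.81 * 26206 * 20.25 / 37800.0
P = 70582.5 W

70582.5


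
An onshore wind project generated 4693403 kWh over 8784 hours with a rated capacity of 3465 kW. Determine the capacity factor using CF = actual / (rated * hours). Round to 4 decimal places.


Capacity factor = actual output / maximum possible output
Maximum possible = rated * hours = 3465 * 8784 = 30436560 kWh
CF = 4693403 / 30436560
CF = 0.1542

0.1542


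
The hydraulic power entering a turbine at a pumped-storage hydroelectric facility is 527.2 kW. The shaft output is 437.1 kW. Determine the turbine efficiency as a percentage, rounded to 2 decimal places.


Turbine efficiency = (output power / input power) * 100
eta = (437.1 / 527.2) * 100
eta = 82.91%

82.91


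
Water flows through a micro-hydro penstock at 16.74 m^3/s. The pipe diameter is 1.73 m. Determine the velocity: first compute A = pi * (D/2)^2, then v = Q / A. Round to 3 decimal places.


Compute pipe cross-sectional area:
  A = pi * (D/2)^2 = pi * (1.73/2)^2 = 2.3506 m^2
Calculate velocity:
  v = Q / A = 16.74 / 2.3506
  v = 7.122 m/s

7.122


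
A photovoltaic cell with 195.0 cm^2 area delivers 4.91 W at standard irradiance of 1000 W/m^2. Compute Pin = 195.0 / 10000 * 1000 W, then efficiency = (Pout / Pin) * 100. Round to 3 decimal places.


First compute the input power:
  Pin = area_cm2 / 10000 * G = 195.0 / 10000 * 1000 = 19.5 W
Then compute efficiency:
  Efficiency = (Pout / Pin) * 100 = (4.91 / 19.5) * 100
  Efficiency = 25.179%

25.179


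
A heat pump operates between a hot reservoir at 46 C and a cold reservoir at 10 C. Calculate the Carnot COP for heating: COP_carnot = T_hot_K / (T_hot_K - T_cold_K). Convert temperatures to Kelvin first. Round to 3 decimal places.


Convert to Kelvin:
  T_hot = 46 + 273.15 = 319.15 K
  T_cold = 10 + 273.15 = 283.15 K
Apply Carnot COP formula:
  COP = T_hot_K / (T_hot_K - T_cold_K) = 319.15 / 36.0
  COP = 8.865

8.865


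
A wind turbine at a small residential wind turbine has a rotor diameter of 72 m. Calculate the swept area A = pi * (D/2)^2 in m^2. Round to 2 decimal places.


Compute the rotor radius:
  r = D / 2 = 72 / 2 = 36.0 m
Calculate swept area:
  A = pi * r^2 = pi * 36.0^2
  A = 4071.50 m^2

4071.50


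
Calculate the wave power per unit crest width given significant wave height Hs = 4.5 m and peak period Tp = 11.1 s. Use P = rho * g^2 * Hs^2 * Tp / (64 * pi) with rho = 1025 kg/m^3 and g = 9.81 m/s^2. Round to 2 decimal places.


Apply wave power formula:
  g^2 = 9.81^2 = 96.2361
  Hs^2 = 4.5^2 = 20.25
  Numerator = rho * g^2 * Hs^2 * Tp = 1025 * 96.2361 * 20.25 * 11.1 = 22172256.11
  Denominator = 64 * pi = 201.0619
  P = 22172256.11 / 201.0619 = 110275.75 W/m

110275.75


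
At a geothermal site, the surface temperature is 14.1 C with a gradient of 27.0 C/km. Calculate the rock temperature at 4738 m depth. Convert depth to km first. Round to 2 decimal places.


Convert depth to km: 4738 / 1000 = 4.738 km
Temperature increase = gradient * depth_km = 27.0 * 4.738 = 127.93 C
Temperature at depth = T_surface + delta_T = 14.1 + 127.93
T = 142.03 C

142.03


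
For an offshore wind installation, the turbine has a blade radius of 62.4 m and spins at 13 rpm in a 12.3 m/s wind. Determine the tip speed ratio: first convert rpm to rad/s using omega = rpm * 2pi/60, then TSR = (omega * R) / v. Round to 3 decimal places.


Convert rotational speed to rad/s:
  omega = 13 * 2 * pi / 60 = 1.3614 rad/s
Compute tip speed:
  v_tip = omega * R = 1.3614 * 62.4 = 84.949 m/s
Tip speed ratio:
  TSR = v_tip / v_wind = 84.949 / 12.3 = 6.906

6.906


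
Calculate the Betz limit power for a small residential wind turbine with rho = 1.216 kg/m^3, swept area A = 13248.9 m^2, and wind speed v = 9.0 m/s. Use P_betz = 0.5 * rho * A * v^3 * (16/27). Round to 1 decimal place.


The Betz coefficient Cp_max = 16/27 = 0.5926
v^3 = 9.0^3 = 729.0
P_betz = 0.5 * rho * A * v^3 * Cp_max
P_betz = 0.5 * 1.216 * 13248.9 * 729.0 * 0.5926
P_betz = 3479903.1 W

3479903.1


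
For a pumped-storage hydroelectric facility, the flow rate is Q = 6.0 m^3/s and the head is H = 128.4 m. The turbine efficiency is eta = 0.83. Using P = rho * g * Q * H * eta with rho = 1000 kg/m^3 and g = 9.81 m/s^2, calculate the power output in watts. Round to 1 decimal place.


Apply the hydropower formula P = rho * g * Q * H * eta
rho * g = 1000 * 9.81 = 9810.0
P = 9810.0 * 6.0 * 128.4 * 0.83
P = 6272827.9 W

6272827.9


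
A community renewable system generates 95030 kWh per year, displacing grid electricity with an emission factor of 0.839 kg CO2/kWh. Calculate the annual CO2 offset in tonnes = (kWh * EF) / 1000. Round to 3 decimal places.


CO2 offset in kg = generation * emission_factor
CO2 offset = 95030 * 0.839 = 79730.17 kg
Convert to tonnes:
  CO2 offset = 79730.17 / 1000 = 79.730 tonnes

79.730


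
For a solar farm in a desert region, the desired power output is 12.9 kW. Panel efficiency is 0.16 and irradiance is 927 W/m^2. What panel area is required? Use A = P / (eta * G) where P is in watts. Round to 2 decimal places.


Convert target power to watts: P = 12.9 * 1000 = 12900.0 W
Compute denominator: eta * G = 0.16 * 927 = 148.32
Required area A = P / (eta * G) = 12900.0 / 148.32
A = 86.97 m^2

86.97


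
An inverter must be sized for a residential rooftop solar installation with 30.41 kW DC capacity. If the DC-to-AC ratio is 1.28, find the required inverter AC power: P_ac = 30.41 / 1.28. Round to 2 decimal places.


The inverter AC capacity is determined by the DC/AC ratio.
Given: P_dc = 30.41 kW, DC/AC ratio = 1.28
P_ac = P_dc / ratio = 30.41 / 1.28
P_ac = 23.76 kW

23.76


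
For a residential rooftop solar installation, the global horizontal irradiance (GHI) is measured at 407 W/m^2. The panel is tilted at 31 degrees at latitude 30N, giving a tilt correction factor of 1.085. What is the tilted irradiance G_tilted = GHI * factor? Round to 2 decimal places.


Identify the given values:
  GHI = 407 W/m^2, tilt correction factor = 1.085
Apply the formula G_tilted = GHI * factor:
  G_tilted = 407 * 1.085
  G_tilted = 441.60 W/m^2

441.60


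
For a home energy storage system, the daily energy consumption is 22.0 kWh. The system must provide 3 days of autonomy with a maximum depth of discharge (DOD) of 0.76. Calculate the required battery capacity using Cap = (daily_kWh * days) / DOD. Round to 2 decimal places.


Total energy needed = daily * days = 22.0 * 3 = 66.0 kWh
Account for depth of discharge:
  Cap = total_energy / DOD = 66.0 / 0.76
  Cap = 86.84 kWh

86.84


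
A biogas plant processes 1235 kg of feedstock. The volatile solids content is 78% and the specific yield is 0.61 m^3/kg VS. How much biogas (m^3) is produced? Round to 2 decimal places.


Compute volatile solids:
  VS = mass * VS_fraction = 1235 * 0.78 = 963.3 kg
Calculate biogas volume:
  Biogas = VS * specific_yield = 963.3 * 0.61
  Biogas = 587.61 m^3

587.61


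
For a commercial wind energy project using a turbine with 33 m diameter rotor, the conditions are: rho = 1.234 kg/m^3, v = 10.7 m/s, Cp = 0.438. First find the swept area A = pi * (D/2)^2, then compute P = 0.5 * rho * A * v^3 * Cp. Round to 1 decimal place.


Step 1 -- Compute swept area:
  A = pi * (D/2)^2 = pi * (33/2)^2 = 855.3 m^2
Step 2 -- Apply wind power equation:
  P = 0.5 * rho * A * v^3 * Cp
  v^3 = 10.7^3 = 1225.043
  P = 0.5 * 1.234 * 855.3 * 1225.043 * 0.438
  P = 283157.7 W

283157.7


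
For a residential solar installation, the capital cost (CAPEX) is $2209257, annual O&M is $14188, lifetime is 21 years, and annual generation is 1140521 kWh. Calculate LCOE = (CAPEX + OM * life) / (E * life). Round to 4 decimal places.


Total cost = CAPEX + OM * lifetime = 2209257 + 14188 * 21 = 2209257 + 297948 = 2507205
Total generation = annual * lifetime = 1140521 * 21 = 23950941 kWh
LCOE = 2507205 / 23950941
LCOE = 0.1047 $/kWh

0.1047


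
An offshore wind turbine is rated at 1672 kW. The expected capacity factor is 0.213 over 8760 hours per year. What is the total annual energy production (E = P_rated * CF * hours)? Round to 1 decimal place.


Annual energy = rated_kW * capacity_factor * hours_per_year
Given: P_rated = 1672 kW, CF = 0.213, hours = 8760
E = 1672 * 0.213 * 8760
E = 3119751.4 kWh

3119751.4


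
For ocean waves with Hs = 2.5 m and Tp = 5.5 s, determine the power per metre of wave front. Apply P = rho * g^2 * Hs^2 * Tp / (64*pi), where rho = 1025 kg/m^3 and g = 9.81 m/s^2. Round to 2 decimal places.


Apply wave power formula:
  g^2 = 9.81^2 = 96.2361
  Hs^2 = 2.5^2 = 6.25
  Numerator = rho * g^2 * Hs^2 * Tp = 1025 * 96.2361 * 6.25 * 5.5 = 3390818.84
  Denominator = 64 * pi = 201.0619
  P = 3390818.84 / 201.0619 = 16864.55 W/m

16864.55


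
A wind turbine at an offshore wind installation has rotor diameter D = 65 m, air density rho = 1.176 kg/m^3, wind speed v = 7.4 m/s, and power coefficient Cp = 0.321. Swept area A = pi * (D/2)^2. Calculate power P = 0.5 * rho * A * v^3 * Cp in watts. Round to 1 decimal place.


Step 1 -- Compute swept area:
  A = pi * (D/2)^2 = pi * (65/2)^2 = 3318.31 m^2
Step 2 -- Apply wind power equation:
  P = 0.5 * rho * A * v^3 * Cp
  v^3 = 7.4^3 = 405.224
  P = 0.5 * 1.176 * 3318.31 * 405.224 * 0.321
  P = 253801.5 W

253801.5


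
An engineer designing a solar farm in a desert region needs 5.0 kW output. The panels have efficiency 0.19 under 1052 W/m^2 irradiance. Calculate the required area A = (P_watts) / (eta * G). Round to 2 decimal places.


Convert target power to watts: P = 5.0 * 1000 = 5000.0 W
Compute denominator: eta * G = 0.19 * 1052 = 199.88
Required area A = P / (eta * G) = 5000.0 / 199.88
A = 25.02 m^2

25.02


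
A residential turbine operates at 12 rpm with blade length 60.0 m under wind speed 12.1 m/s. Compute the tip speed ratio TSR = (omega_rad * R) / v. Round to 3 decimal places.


Convert rotational speed to rad/s:
  omega = 12 * 2 * pi / 60 = 1.2566 rad/s
Compute tip speed:
  v_tip = omega * R = 1.2566 * 60.0 = 75.398 m/s
Tip speed ratio:
  TSR = v_tip / v_wind = 75.398 / 12.1 = 6.231

6.231


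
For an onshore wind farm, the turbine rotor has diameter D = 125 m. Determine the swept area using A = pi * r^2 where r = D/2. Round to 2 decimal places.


Compute the rotor radius:
  r = D / 2 = 125 / 2 = 62.5 m
Calculate swept area:
  A = pi * r^2 = pi * 62.5^2
  A = 12271.85 m^2

12271.85


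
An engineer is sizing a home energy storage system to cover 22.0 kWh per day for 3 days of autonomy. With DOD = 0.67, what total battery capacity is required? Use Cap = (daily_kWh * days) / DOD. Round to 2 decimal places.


Total energy needed = daily * days = 22.0 * 3 = 66.0 kWh
Account for depth of discharge:
  Cap = total_energy / DOD = 66.0 / 0.67
  Cap = 98.51 kWh

98.51


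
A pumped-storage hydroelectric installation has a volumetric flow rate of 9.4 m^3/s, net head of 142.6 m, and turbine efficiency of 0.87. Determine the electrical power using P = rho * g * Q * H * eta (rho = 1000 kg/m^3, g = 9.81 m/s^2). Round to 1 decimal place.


Apply the hydropower formula P = rho * g * Q * H * eta
rho * g = 1000 * 9.81 = 9810.0
P = 9810.0 * 9.4 * 142.6 * 0.87
P = 11440253.3 W

11440253.3


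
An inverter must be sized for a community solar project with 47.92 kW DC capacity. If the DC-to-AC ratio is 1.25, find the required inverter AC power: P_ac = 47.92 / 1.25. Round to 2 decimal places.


The inverter AC capacity is determined by the DC/AC ratio.
Given: P_dc = 47.92 kW, DC/AC ratio = 1.25
P_ac = P_dc / ratio = 47.92 / 1.25
P_ac = 38.34 kW

38.34


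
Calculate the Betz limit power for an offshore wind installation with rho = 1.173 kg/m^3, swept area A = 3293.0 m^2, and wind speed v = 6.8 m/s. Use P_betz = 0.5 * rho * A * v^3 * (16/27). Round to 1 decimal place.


The Betz coefficient Cp_max = 16/27 = 0.5926
v^3 = 6.8^3 = 314.432
P_betz = 0.5 * rho * A * v^3 * Cp_max
P_betz = 0.5 * 1.173 * 3293.0 * 314.432 * 0.5926
P_betz = 359867.6 W

359867.6


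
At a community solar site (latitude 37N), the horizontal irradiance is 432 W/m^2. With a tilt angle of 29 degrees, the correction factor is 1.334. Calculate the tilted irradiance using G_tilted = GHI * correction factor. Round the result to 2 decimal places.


Identify the given values:
  GHI = 432 W/m^2, tilt correction factor = 1.334
Apply the formula G_tilted = GHI * factor:
  G_tilted = 432 * 1.334
  G_tilted = 576.29 W/m^2

576.29


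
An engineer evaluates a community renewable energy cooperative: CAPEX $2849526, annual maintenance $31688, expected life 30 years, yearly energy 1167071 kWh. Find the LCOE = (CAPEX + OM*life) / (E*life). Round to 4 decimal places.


Total cost = CAPEX + OM * lifetime = 2849526 + 31688 * 30 = 2849526 + 950640 = 3800166
Total generation = annual * lifetime = 1167071 * 30 = 35012130 kWh
LCOE = 3800166 / 35012130
LCOE = 0.1085 $/kWh

0.1085


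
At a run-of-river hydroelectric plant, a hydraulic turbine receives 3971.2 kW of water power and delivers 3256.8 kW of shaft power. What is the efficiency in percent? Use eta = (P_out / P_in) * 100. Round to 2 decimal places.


Turbine efficiency = (output power / input power) * 100
eta = (3256.8 / 3971.2) * 100
eta = 82.01%

82.01


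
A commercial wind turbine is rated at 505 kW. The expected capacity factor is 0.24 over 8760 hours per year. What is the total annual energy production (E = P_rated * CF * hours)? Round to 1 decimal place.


Annual energy = rated_kW * capacity_factor * hours_per_year
Given: P_rated = 505 kW, CF = 0.24, hours = 8760
E = 505 * 0.24 * 8760
E = 1061712.0 kWh

1061712.0


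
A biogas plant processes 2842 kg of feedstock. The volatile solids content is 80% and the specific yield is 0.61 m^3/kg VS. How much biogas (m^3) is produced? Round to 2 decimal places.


Compute volatile solids:
  VS = mass * VS_fraction = 2842 * 0.8 = 2273.6 kg
Calculate biogas volume:
  Biogas = VS * specific_yield = 2273.6 * 0.61
  Biogas = 1386.90 m^3

1386.90


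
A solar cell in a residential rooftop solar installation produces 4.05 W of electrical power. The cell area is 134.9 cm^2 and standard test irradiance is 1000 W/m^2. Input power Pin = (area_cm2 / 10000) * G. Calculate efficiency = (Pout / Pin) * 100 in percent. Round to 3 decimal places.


First compute the input power:
  Pin = area_cm2 / 10000 * G = 134.9 / 10000 * 1000 = 13.49 W
Then compute efficiency:
  Efficiency = (Pout / Pin) * 100 = (4.05 / 13.49) * 100
  Efficiency = 30.022%

30.022


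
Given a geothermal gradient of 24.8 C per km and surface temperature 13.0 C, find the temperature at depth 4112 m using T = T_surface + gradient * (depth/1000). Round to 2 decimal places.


Convert depth to km: 4112 / 1000 = 4.112 km
Temperature increase = gradient * depth_km = 24.8 * 4.112 = 101.98 C
Temperature at depth = T_surface + delta_T = 13.0 + 101.98
T = 114.98 C

114.98


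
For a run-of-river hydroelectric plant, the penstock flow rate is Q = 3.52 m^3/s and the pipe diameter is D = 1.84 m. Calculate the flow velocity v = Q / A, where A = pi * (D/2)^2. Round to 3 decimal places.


Compute pipe cross-sectional area:
  A = pi * (D/2)^2 = pi * (1.84/2)^2 = 2.659 m^2
Calculate velocity:
  v = Q / A = 3.52 / 2.659
  v = 1.324 m/s

1.324


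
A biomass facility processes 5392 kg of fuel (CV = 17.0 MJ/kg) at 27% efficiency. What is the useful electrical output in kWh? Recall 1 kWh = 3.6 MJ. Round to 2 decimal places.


Total energy = mass * CV = 5392 * 17.0 = 91664.0 MJ
Useful energy = total * eta = 91664.0 * 0.27 = 24749.28 MJ
Convert to kWh: 24749.28 / 3.6
Useful energy = 6874.80 kWh

6874.80


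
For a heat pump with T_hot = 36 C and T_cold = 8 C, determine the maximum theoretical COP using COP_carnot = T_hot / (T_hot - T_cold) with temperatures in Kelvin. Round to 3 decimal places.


Convert to Kelvin:
  T_hot = 36 + 273.15 = 309.15 K
  T_cold = 8 + 273.15 = 281.15 K
Apply Carnot COP formula:
  COP = T_hot_K / (T_hot_K - T_cold_K) = 309.15 / 28.0
  COP = 11.041

11.041


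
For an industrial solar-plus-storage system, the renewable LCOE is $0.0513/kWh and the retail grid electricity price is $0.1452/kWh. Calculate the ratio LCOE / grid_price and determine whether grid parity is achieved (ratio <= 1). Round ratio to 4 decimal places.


Compare LCOE to grid price:
  LCOE = $0.0513/kWh, Grid price = $0.1452/kWh
  Ratio = LCOE / grid_price = 0.0513 / 0.1452 = 0.3533
  Grid parity achieved (ratio <= 1)? yes

0.3533


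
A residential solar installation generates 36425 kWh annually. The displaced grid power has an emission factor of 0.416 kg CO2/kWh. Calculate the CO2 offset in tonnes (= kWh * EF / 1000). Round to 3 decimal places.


CO2 offset in kg = generation * emission_factor
CO2 offset = 36425 * 0.416 = 15152.8 kg
Convert to tonnes:
  CO2 offset = 15152.8 / 1000 = 15.153 tonnes

15.153


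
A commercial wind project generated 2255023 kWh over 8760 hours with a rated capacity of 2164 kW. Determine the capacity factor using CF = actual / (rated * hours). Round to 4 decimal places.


Capacity factor = actual output / maximum possible output
Maximum possible = rated * hours = 2164 * 8760 = 18956640 kWh
CF = 2255023 / 18956640
CF = 0.1190

0.1190


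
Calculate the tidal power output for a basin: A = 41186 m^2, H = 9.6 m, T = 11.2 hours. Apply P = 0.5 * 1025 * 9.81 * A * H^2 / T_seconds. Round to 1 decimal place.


Convert period to seconds: T = 11.2 * 3600 = 40320.0 s
H^2 = 9.6^2 = 92.16
P = 0.5 * rho * g * A * H^2 / T
P = 0.5 * 1025 * 9.81 * 41186 * 92.16 / 40320.0
P = 473297.7 W

473297.7


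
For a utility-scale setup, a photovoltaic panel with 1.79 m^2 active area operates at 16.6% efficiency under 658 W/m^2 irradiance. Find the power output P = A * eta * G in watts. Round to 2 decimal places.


Use the solar power formula P = A * eta * G.
Given: A = 1.79 m^2, eta = 0.166, G = 658 W/m^2
P = 1.79 * 0.166 * 658
P = 195.52 W

195.52


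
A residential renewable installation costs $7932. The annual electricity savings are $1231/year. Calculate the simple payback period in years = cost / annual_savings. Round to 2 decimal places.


Simple payback period = initial cost / annual savings
Payback = 7932 / 1231
Payback = 6.44 years

6.44


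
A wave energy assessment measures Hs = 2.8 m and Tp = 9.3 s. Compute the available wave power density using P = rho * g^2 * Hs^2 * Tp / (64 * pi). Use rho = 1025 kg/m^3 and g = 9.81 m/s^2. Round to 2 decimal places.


Apply wave power formula:
  g^2 = 9.81^2 = 96.2361
  Hs^2 = 2.8^2 = 7.84
  Numerator = rho * g^2 * Hs^2 * Tp = 1025 * 96.2361 * 7.84 * 9.3 = 7192185.69
  Denominator = 64 * pi = 201.0619
  P = 7192185.69 / 201.0619 = 35771.00 W/m

35771.00


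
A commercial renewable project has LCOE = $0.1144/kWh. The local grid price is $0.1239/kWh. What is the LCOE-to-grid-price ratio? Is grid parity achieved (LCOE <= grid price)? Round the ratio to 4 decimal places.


Compare LCOE to grid price:
  LCOE = $0.1144/kWh, Grid price = $0.1239/kWh
  Ratio = LCOE / grid_price = 0.1144 / 0.1239 = 0.9233
  Grid parity achieved (ratio <= 1)? yes

0.9233


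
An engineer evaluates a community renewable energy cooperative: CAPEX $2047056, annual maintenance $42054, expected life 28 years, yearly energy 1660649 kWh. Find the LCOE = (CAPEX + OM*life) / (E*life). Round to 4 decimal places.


Total cost = CAPEX + OM * lifetime = 2047056 + 42054 * 28 = 2047056 + 1177512 = 3224568
Total generation = annual * lifetime = 1660649 * 28 = 46498172 kWh
LCOE = 3224568 / 46498172
LCOE = 0.0693 $/kWh

0.0693


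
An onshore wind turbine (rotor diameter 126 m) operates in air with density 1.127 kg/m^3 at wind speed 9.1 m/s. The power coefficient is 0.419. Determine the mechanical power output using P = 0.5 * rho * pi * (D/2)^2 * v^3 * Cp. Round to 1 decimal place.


Step 1 -- Compute swept area:
  A = pi * (D/2)^2 = pi * (126/2)^2 = 12468.98 m^2
Step 2 -- Apply wind power equation:
  P = 0.5 * rho * A * v^3 * Cp
  v^3 = 9.1^3 = 753.571
  P = 0.5 * 1.127 * 12468.98 * 753.571 * 0.419
  P = 2218518.7 W

2218518.7


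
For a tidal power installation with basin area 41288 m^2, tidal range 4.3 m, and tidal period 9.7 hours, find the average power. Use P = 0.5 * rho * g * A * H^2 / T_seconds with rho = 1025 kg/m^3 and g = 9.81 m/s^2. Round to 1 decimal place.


Convert period to seconds: T = 9.7 * 3600 = 34920.0 s
H^2 = 4.3^2 = 18.49
P = 0.5 * rho * g * A * H^2 / T
P = 0.5 * 1025 * 9.81 * 41288 * 18.49 / 34920.0
P = 109913.1 W

109913.1


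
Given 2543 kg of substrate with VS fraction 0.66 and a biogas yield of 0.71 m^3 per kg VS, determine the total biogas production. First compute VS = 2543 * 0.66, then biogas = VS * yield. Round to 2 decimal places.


Compute volatile solids:
  VS = mass * VS_fraction = 2543 * 0.66 = 1678.38 kg
Calculate biogas volume:
  Biogas = VS * specific_yield = 1678.38 * 0.71
  Biogas = 1191.65 m^3

1191.65


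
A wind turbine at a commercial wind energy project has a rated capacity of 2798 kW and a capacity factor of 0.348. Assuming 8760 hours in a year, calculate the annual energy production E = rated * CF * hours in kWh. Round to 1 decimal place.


Annual energy = rated_kW * capacity_factor * hours_per_year
Given: P_rated = 2798 kW, CF = 0.348, hours = 8760
E = 2798 * 0.348 * 8760
E = 8529647.0 kWh

8529647.0


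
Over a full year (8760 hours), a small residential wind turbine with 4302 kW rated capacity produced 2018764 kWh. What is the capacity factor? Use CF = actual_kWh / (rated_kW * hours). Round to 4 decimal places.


Capacity factor = actual output / maximum possible output
Maximum possible = rated * hours = 4302 * 8760 = 37685520 kWh
CF = 2018764 / 37685520
CF = 0.0536

0.0536


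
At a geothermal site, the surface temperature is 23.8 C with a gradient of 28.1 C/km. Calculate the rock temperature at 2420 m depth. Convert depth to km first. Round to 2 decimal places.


Convert depth to km: 2420 / 1000 = 2.42 km
Temperature increase = gradient * depth_km = 28.1 * 2.42 = 68.0 C
Temperature at depth = T_surface + delta_T = 23.8 + 68.0
T = 91.80 C

91.80


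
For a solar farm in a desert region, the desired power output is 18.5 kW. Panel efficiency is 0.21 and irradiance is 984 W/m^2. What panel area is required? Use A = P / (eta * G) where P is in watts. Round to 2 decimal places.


Convert target power to watts: P = 18.5 * 1000 = 18500.0 W
Compute denominator: eta * G = 0.21 * 984 = 206.64
Required area A = P / (eta * G) = 18500.0 / 206.64
A = 89.53 m^2

89.53


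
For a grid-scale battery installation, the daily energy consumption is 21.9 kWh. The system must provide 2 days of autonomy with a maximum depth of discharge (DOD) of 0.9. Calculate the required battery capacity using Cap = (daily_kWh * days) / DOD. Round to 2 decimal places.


Total energy needed = daily * days = 21.9 * 2 = 43.8 kWh
Account for depth of discharge:
  Cap = total_energy / DOD = 43.8 / 0.9
  Cap = 48.67 kWh

48.67


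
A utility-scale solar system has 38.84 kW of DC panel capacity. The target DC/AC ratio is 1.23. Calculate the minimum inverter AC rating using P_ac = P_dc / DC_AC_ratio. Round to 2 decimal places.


The inverter AC capacity is determined by the DC/AC ratio.
Given: P_dc = 38.84 kW, DC/AC ratio = 1.23
P_ac = P_dc / ratio = 38.84 / 1.23
P_ac = 31.58 kW

31.58


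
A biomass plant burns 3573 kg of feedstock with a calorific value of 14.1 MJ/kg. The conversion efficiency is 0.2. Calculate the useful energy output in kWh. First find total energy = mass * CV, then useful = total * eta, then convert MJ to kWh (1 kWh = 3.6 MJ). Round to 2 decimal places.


Total energy = mass * CV = 3573 * 14.1 = 50379.3 MJ
Useful energy = total * eta = 50379.3 * 0.2 = 10075.86 MJ
Convert to kWh: 10075.86 / 3.6
Useful energy = 2798.85 kWh

2798.85


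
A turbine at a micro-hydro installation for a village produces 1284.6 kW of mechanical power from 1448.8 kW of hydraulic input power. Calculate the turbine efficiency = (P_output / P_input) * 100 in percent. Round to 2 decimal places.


Turbine efficiency = (output power / input power) * 100
eta = (1284.6 / 1448.8) * 100
eta = 88.67%

88.67


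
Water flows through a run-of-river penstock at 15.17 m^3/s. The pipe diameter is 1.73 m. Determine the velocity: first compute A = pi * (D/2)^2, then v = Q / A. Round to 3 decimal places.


Compute pipe cross-sectional area:
  A = pi * (D/2)^2 = pi * (1.73/2)^2 = 2.3506 m^2
Calculate velocity:
  v = Q / A = 15.17 / 2.3506
  v = 6.454 m/s

6.454


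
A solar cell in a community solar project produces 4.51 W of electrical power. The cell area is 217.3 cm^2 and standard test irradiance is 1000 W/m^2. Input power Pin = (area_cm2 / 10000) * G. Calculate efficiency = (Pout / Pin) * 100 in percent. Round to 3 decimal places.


First compute the input power:
  Pin = area_cm2 / 10000 * G = 217.3 / 10000 * 1000 = 21.73 W
Then compute efficiency:
  Efficiency = (Pout / Pin) * 100 = (4.51 / 21.73) * 100
  Efficiency = 20.755%

20.755


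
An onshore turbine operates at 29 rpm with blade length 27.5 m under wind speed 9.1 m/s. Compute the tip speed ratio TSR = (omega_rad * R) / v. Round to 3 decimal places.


Convert rotational speed to rad/s:
  omega = 29 * 2 * pi / 60 = 3.0369 rad/s
Compute tip speed:
  v_tip = omega * R = 3.0369 * 27.5 = 83.514 m/s
Tip speed ratio:
  TSR = v_tip / v_wind = 83.514 / 9.1 = 9.177

9.177


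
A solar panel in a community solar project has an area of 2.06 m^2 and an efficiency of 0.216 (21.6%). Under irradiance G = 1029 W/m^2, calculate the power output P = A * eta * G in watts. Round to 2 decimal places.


Use the solar power formula P = A * eta * G.
Given: A = 2.06 m^2, eta = 0.216, G = 1029 W/m^2
P = 2.06 * 0.216 * 1029
P = 457.86 W

457.86


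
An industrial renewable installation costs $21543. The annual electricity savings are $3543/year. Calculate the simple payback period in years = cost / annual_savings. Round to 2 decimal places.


Simple payback period = initial cost / annual savings
Payback = 21543 / 3543
Payback = 6.08 years

6.08


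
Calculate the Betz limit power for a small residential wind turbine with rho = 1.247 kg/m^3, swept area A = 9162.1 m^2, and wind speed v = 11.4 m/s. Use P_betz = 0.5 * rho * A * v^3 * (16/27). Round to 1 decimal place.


The Betz coefficient Cp_max = 16/27 = 0.5926
v^3 = 11.4^3 = 1481.544
P_betz = 0.5 * rho * A * v^3 * Cp_max
P_betz = 0.5 * 1.247 * 9162.1 * 1481.544 * 0.5926
P_betz = 5015361.7 W

5015361.7


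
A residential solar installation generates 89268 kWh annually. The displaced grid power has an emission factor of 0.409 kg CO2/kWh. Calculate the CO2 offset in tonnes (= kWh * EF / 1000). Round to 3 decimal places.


CO2 offset in kg = generation * emission_factor
CO2 offset = 89268 * 0.409 = 36510.61 kg
Convert to tonnes:
  CO2 offset = 36510.61 / 1000 = 36.511 tonnes

36.511


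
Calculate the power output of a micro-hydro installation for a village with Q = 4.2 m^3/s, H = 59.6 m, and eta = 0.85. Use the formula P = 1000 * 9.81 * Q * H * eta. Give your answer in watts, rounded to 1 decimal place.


Apply the hydropower formula P = rho * g * Q * H * eta
rho * g = 1000 * 9.81 = 9810.0
P = 9810.0 * 4.2 * 59.6 * 0.85
P = 2087293.3 W

2087293.3


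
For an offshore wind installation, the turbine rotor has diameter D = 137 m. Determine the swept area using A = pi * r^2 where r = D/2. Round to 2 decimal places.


Compute the rotor radius:
  r = D / 2 = 137 / 2 = 68.5 m
Calculate swept area:
  A = pi * r^2 = pi * 68.5^2
  A = 14741.14 m^2

14741.14


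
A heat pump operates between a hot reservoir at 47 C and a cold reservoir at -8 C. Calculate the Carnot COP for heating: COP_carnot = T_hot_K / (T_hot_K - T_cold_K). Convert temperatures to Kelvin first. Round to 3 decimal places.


Convert to Kelvin:
  T_hot = 47 + 273.15 = 320.15 K
  T_cold = -8 + 273.15 = 265.15 K
Apply Carnot COP formula:
  COP = T_hot_K / (T_hot_K - T_cold_K) = 320.15 / 55.0
  COP = 5.821

5.821


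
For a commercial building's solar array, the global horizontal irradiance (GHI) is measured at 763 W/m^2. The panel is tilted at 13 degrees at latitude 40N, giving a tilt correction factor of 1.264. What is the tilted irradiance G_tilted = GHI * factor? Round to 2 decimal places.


Identify the given values:
  GHI = 763 W/m^2, tilt correction factor = 1.264
Apply the formula G_tilted = GHI * factor:
  G_tilted = 763 * 1.264
  G_tilted = 964.43 W/m^2

964.43


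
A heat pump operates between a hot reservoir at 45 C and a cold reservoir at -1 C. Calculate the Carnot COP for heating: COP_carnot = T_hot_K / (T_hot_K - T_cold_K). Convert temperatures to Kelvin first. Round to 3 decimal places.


Convert to Kelvin:
  T_hot = 45 + 273.15 = 318.15 K
  T_cold = -1 + 273.15 = 272.15 K
Apply Carnot COP formula:
  COP = T_hot_K / (T_hot_K - T_cold_K) = 318.15 / 46.0
  COP = 6.916

6.916


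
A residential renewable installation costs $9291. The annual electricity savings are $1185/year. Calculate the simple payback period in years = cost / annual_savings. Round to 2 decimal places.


Simple payback period = initial cost / annual savings
Payback = 9291 / 1185
Payback = 7.84 years

7.84


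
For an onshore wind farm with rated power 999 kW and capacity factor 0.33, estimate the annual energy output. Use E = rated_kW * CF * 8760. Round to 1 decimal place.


Annual energy = rated_kW * capacity_factor * hours_per_year
Given: P_rated = 999 kW, CF = 0.33, hours = 8760
E = 999 * 0.33 * 8760
E = 2887909.2 kWh

2887909.2


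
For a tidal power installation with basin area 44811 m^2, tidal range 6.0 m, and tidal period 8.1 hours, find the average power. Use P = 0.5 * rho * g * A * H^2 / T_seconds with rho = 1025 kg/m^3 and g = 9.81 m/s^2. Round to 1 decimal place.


Convert period to seconds: T = 8.1 * 3600 = 29160.0 s
H^2 = 6.0^2 = 36.0
P = 0.5 * rho * g * A * H^2 / T
P = 0.5 * 1025 * 9.81 * 44811 * 36.0 / 29160.0
P = 278139.4 W

278139.4


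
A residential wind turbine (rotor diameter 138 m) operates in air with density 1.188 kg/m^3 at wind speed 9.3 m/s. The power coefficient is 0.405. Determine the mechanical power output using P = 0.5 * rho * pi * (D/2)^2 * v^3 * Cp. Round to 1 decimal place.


Step 1 -- Compute swept area:
  A = pi * (D/2)^2 = pi * (138/2)^2 = 14957.12 m^2
Step 2 -- Apply wind power equation:
  P = 0.5 * rho * A * v^3 * Cp
  v^3 = 9.3^3 = 804.357
  P = 0.5 * 1.188 * 14957.12 * 804.357 * 0.405
  P = 2894265.5 W

2894265.5


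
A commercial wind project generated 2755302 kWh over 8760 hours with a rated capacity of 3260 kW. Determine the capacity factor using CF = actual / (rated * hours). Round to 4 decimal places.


Capacity factor = actual output / maximum possible output
Maximum possible = rated * hours = 3260 * 8760 = 28557600 kWh
CF = 2755302 / 28557600
CF = 0.0965

0.0965


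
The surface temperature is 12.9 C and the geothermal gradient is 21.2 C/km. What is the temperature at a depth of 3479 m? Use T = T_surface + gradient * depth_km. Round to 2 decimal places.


Convert depth to km: 3479 / 1000 = 3.479 km
Temperature increase = gradient * depth_km = 21.2 * 3.479 = 73.75 C
Temperature at depth = T_surface + delta_T = 12.9 + 73.75
T = 86.65 C

86.65


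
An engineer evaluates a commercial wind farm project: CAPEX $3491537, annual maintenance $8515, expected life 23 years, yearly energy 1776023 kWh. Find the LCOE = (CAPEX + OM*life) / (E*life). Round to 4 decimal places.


Total cost = CAPEX + OM * lifetime = 3491537 + 8515 * 23 = 3491537 + 195845 = 3687382
Total generation = annual * lifetime = 1776023 * 23 = 40848529 kWh
LCOE = 3687382 / 40848529
LCOE = 0.0903 $/kWh

0.0903


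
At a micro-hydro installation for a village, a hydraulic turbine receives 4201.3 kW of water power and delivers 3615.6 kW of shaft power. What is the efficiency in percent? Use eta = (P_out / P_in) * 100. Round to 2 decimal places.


Turbine efficiency = (output power / input power) * 100
eta = (3615.6 / 4201.3) * 100
eta = 86.06%

86.06


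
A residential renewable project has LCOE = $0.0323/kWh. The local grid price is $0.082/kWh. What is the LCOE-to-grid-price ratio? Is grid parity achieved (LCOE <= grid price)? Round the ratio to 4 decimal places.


Compare LCOE to grid price:
  LCOE = $0.0323/kWh, Grid price = $0.082/kWh
  Ratio = LCOE / grid_price = 0.0323 / 0.082 = 0.3939
  Grid parity achieved (ratio <= 1)? yes

0.3939


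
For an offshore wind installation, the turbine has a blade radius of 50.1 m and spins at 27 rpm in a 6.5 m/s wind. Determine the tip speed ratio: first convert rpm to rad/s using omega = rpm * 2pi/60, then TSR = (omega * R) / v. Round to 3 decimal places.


Convert rotational speed to rad/s:
  omega = 27 * 2 * pi / 60 = 2.8274 rad/s
Compute tip speed:
  v_tip = omega * R = 2.8274 * 50.1 = 141.654 m/s
Tip speed ratio:
  TSR = v_tip / v_wind = 141.654 / 6.5 = 21.793

21.793


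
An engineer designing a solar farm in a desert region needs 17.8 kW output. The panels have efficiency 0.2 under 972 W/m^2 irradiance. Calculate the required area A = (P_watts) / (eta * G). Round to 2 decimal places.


Convert target power to watts: P = 17.8 * 1000 = 17800.0 W
Compute denominator: eta * G = 0.2 * 972 = 194.4
Required area A = P / (eta * G) = 17800.0 / 194.4
A = 91.56 m^2

91.56


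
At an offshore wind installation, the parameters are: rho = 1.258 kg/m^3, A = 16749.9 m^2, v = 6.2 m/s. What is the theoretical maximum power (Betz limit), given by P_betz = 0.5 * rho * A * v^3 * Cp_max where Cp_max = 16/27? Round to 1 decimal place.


The Betz coefficient Cp_max = 16/27 = 0.5926
v^3 = 6.2^3 = 238.328
P_betz = 0.5 * rho * A * v^3 * Cp_max
P_betz = 0.5 * 1.258 * 16749.9 * 238.328 * 0.5926
P_betz = 1487969.9 W

1487969.9


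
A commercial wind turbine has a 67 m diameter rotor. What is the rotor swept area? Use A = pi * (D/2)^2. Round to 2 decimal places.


Compute the rotor radius:
  r = D / 2 = 67 / 2 = 33.5 m
Calculate swept area:
  A = pi * r^2 = pi * 33.5^2
  A = 3525.65 m^2

3525.65


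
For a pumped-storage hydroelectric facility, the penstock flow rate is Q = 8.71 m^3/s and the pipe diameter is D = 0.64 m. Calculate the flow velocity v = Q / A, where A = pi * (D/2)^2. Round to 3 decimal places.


Compute pipe cross-sectional area:
  A = pi * (D/2)^2 = pi * (0.64/2)^2 = 0.3217 m^2
Calculate velocity:
  v = Q / A = 8.71 / 0.3217
  v = 27.075 m/s

27.075


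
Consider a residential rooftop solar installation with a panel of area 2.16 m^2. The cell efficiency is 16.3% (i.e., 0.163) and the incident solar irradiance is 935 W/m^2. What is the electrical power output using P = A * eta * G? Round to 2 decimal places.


Use the solar power formula P = A * eta * G.
Given: A = 2.16 m^2, eta = 0.163, G = 935 W/m^2
P = 2.16 * 0.163 * 935
P = 329.19 W

329.19


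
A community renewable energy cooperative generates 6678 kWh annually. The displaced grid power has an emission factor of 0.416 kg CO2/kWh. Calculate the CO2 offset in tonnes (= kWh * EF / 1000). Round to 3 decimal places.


CO2 offset in kg = generation * emission_factor
CO2 offset = 6678 * 0.416 = 2778.05 kg
Convert to tonnes:
  CO2 offset = 2778.05 / 1000 = 2.778 tonnes

2.778


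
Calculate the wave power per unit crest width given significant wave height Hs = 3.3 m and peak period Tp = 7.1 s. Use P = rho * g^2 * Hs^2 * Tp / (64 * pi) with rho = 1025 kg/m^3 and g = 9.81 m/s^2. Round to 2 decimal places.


Apply wave power formula:
  g^2 = 9.81^2 = 96.2361
  Hs^2 = 3.3^2 = 10.89
  Numerator = rho * g^2 * Hs^2 * Tp = 1025 * 96.2361 * 10.89 * 7.1 = 7626900.99
  Denominator = 64 * pi = 201.0619
  P = 7626900.99 / 201.0619 = 37933.09 W/m

37933.09


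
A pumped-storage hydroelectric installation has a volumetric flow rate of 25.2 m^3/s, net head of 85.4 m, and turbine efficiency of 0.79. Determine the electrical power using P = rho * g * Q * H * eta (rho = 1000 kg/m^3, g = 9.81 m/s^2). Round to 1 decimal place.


Apply the hydropower formula P = rho * g * Q * H * eta
rho * g = 1000 * 9.81 = 9810.0
P = 9810.0 * 25.2 * 85.4 * 0.79
P = 16678404.8 W

16678404.8


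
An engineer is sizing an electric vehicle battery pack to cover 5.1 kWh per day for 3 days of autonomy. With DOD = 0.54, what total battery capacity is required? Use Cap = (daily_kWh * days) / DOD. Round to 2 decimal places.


Total energy needed = daily * days = 5.1 * 3 = 15.3 kWh
Account for depth of discharge:
  Cap = total_energy / DOD = 15.3 / 0.54
  Cap = 28.33 kWh

28.33


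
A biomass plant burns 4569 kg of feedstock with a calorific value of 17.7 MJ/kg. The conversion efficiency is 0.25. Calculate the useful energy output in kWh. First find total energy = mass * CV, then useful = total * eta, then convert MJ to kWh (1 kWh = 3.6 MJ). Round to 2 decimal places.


Total energy = mass * CV = 4569 * 17.7 = 80871.3 MJ
Useful energy = total * eta = 80871.3 * 0.25 = 20217.83 MJ
Convert to kWh: 20217.83 / 3.6
Useful energy = 5616.06 kWh

5616.06


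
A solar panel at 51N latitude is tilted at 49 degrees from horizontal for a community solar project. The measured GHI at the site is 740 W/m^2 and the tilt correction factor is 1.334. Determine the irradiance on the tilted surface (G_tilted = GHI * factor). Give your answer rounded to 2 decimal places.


Identify the given values:
  GHI = 740 W/m^2, tilt correction factor = 1.334
Apply the formula G_tilted = GHI * factor:
  G_tilted = 740 * 1.334
  G_tilted = 987.16 W/m^2

987.16


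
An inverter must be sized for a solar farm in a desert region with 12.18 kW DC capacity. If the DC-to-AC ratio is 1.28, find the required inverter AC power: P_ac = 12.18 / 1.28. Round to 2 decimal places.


The inverter AC capacity is determined by the DC/AC ratio.
Given: P_dc = 12.18 kW, DC/AC ratio = 1.28
P_ac = P_dc / ratio = 12.18 / 1.28
P_ac = 9.52 kW

9.52


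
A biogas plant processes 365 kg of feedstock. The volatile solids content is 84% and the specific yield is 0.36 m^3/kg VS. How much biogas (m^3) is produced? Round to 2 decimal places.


Compute volatile solids:
  VS = mass * VS_fraction = 365 * 0.84 = 306.6 kg
Calculate biogas volume:
  Biogas = VS * specific_yield = 306.6 * 0.36
  Biogas = 110.38 m^3

110.38
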